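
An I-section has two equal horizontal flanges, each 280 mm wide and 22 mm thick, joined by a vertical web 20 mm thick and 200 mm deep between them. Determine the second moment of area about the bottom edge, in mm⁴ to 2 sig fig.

I_base ≈ 4.1 × 10⁸ mm⁴

Split into non-overlapping primitives; take the origin at the lower-left of the bounding box.
Bottom flange: 280 × 22, A = 6 160 mm², y = 11 mm, Ī = 248 453 mm⁴.
Web: 20 × 200, A = 4 000 mm², y = 122 mm, Ī = 13 333 333 mm⁴.
Top flange: 280 × 22, A = 6 160 mm², y = 233 mm, Ī = 248 453 mm⁴.
Transfer each piece to the base of the section using Ī + A·d² with d = y − 0:
  bottom flange: d = 11 mm → contributes +993 813 mm⁴
  web: d = 122 mm → contributes +72 869 333 mm⁴
  top flange: d = 233 mm → contributes +334 668 693 mm⁴
Total I = 408 531 840 mm⁴.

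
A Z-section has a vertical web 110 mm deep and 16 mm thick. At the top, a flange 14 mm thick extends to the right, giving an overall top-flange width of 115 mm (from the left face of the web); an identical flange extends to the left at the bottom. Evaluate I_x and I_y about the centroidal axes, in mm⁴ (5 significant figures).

Decompose the section into non-overlapping parts with the origin at the bottom-left of its bounding rectangle.
Web: 16 × 110, A = 1 760 mm², y = 55 mm, Ī = 1 774 667 mm⁴.
Top flange (beyond web): 99 × 14, A = 1 386 mm², y = 103 mm, Ī = 22 638 mm⁴.
Bottom flange (beyond web): 99 × 14, A = 1 386 mm², y = 7 mm, Ī = 22 638 mm⁴.
Centroid: ȳ = ΣA·y / ΣA = 55 mm.
Transfer each piece to the centroidal x-axis using Ī + A·d² with d = y − 55:
  web: d = 0 mm → contributes +1 774 667 mm⁴
  top flange (beyond web): d = 48 mm → contributes +3 215 982 mm⁴
  bottom flange (beyond web): d = -48 mm → contributes +3 215 982 mm⁴
Total I = 8 206 631 mm⁴.
For the y-axis: x̄ = 107 mm.
Repeating about the centroidal y-axis gives I_y = 11 466 503 mm⁴.

I_x ≈ 8.2066 × 10⁶ mm⁴, I_y ≈ 1.1467 × 10⁷ mm⁴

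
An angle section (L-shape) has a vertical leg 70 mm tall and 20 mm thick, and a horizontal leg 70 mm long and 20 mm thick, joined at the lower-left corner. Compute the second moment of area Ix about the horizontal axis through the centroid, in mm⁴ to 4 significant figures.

Ix ≈ 9.696 × 10⁵ mm⁴

Treat the section as a set of non-overlapping primitives; coordinates are from the bounding-box lower-left.
Vertical leg: 20 × 70, A = 1 400 mm², y = 35 mm, Ī = 571 667 mm⁴.
Horizontal leg (remainder): 50 × 20, A = 1 000 mm², y = 10 mm, Ī = 33333.3 mm⁴.
Centroid: ȳ = ΣA·y / ΣA = 24.5833 mm.
Transfer each piece to the horizontal axis through the centroid using Ī + A·d² with d = y − 24.5833:
  vertical leg: d = 10.4167 mm → contributes +723 576 mm⁴
  horizontal leg (remainder): d = -14.5833 mm → contributes +246 007 mm⁴
Total I = 969 583 mm⁴.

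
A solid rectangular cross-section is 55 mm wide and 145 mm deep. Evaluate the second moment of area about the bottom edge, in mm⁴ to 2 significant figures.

The section: 55 × 145, A = 7 975 mm², y = 72.5 mm, Ī = 13 972 865 mm⁴.
Transfer it to the bottom edge using Ī + A·d² with d = y − 0:
  the section: d = 72.5 mm → contributes +55 891 458 mm⁴
Total I = 55 891 458 mm⁴.

I_base ≈ 5.6 × 10⁷ mm⁴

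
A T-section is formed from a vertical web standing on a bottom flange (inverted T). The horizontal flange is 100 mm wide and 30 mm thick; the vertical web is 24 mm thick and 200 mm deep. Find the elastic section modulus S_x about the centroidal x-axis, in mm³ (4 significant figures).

S_x ≈ 2.818 × 10⁵ mm³

Decompose the section into non-overlapping parts with the origin at the bottom-left of its bounding rectangle.
Flange: 100 × 30, A = 3 000 mm², y = 15 mm, Ī = 225 000 mm⁴.
Web: 24 × 200, A = 4 800 mm², y = 130 mm, Ī = 16 000 000 mm⁴.
Centroid: ȳ = ΣA·y / ΣA = 85.7692 mm.
Transfer each piece to the centroidal x-axis using Ī + A·d² with d = y − 85.7692:
  flange: d = -70.7692 mm → contributes +15 249 852 mm⁴
  web: d = 44.2308 mm → contributes +25 390 533 mm⁴
Total I = 40 640 385 mm⁴.
Extreme fibre distance c = 144.231 mm; S = I/c = 281 773 mm³.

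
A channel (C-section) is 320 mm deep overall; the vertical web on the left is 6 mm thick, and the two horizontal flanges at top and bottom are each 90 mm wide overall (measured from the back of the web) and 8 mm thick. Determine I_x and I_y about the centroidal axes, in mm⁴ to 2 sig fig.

Treat the section as a set of non-overlapping primitives; coordinates are from the bounding-box lower-left.
Web: 6 × 320, A = 1 920 mm², y = 160 mm, Ī = 16 384 000 mm⁴.
Top flange (beyond web): 84 × 8, A = 672 mm², y = 316 mm, Ī = 3 584 mm⁴.
Bottom flange (beyond web): 84 × 8, A = 672 mm², y = 4 mm, Ī = 3 584 mm⁴.
By symmetry the centroid is at mid-height, ȳ = 160 mm.
Transfer each piece to the centroidal x-axis using Ī + A·d² with d = y − 160:
  web: d = 0 mm → contributes +16 384 000 mm⁴
  top flange (beyond web): d = 156 mm → contributes +16 357 376 mm⁴
  bottom flange (beyond web): d = -156 mm → contributes +16 357 376 mm⁴
Total I = 49 098 752 mm⁴.
For the y-axis: x̄ = 21.53 mm.
Repeating about the centroidal y-axis gives I_y = 2 396 973 mm⁴.

I_x ≈ 4.9 × 10⁷ mm⁴, I_y ≈ 2.4 × 10⁶ mm⁴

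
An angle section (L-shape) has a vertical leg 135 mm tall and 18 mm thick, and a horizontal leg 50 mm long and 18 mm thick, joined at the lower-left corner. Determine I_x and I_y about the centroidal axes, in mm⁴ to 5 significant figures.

Treat the section as a set of non-overlapping primitives; coordinates are from the bounding-box lower-left.
Vertical leg: 18 × 135, A = 2 430 mm², y = 67.5 mm, Ī = 3 690 563 mm⁴.
Horizontal leg (remainder): 32 × 18, A = 576 mm², y = 9 mm, Ī = 15 552 mm⁴.
Centroid: ȳ = ΣA·y / ΣA = 56.29042 mm.
Transfer each piece to the centroidal x-axis using Ī + A·d² with d = y − 56.29042:
  vertical leg: d = 11.20958 mm → contributes +3 995 903 mm⁴
  horizontal leg (remainder): d = -47.29042 mm → contributes +1 303 709 mm⁴
Total I = 5 299 612 mm⁴.
For the y-axis: x̄ = 13.79042 mm.
Repeating about the centroidal y-axis gives I_y = 405 780 mm⁴.

I_x ≈ 5.2996 × 10⁶ mm⁴, I_y ≈ 4.0578 × 10⁵ mm⁴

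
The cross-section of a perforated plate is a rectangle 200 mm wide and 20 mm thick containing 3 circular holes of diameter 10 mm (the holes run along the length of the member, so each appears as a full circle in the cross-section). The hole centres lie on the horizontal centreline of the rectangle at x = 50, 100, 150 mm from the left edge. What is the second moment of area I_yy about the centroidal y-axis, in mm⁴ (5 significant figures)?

I_yy ≈ 1.2939 × 10⁷ mm⁴

Split into non-overlapping primitives; take the origin at the lower-left of the bounding box.
Plate: 200 × 20, A = 4 000 mm², x = 100 mm, Ī = 13 333 333 mm⁴.
Hole 1 (subtracted): ⌀10, A = 78.53982 mm², x = 50 mm, Ī = 490.8739 mm⁴.
Hole 2 (subtracted): ⌀10, A = 78.53982 mm², x = 100 mm, Ī = 490.8739 mm⁴.
Hole 3 (subtracted): ⌀10, A = 78.53982 mm², x = 150 mm, Ī = 490.8739 mm⁴.
By symmetry the centroid is at mid-width, x̄ = 100 mm.
Transfer each piece to the centroidal y-axis using Ī + A·d² with d = x − 100:
  plate: d = 0 mm → contributes +13 333 333 mm⁴
  hole 1: d = -50 mm → contributes −196840.4 mm⁴
  hole 2: d = 0 mm → contributes −490.8739 mm⁴
  hole 3: d = 50 mm → contributes −196840.4 mm⁴
Total I = 12 939 162 mm⁴.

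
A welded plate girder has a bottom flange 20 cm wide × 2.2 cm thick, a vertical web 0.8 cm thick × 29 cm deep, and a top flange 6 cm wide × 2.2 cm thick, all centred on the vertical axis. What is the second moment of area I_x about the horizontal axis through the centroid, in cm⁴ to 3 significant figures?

Split into non-overlapping primitives; take the origin at the lower-left of the bounding box.
Bottom plate: 20 × 2.2, A = 44 cm², y = 1.1 cm, Ī = 17.747 cm⁴.
Web plate: 0.8 × 29, A = 23.2 cm², y = 16.7 cm, Ī = 1625.9 cm⁴.
Top plate: 6 × 2.2, A = 13.2 cm², y = 32.3 cm, Ī = 5.324 cm⁴.
Centroid: ȳ = ΣA·y / ΣA = 10.724 cm.
Transfer each piece to the horizontal axis through the centroid using Ī + A·d² with d = y − 10.724:
  bottom plate: d = -9.6239 cm → contributes +4 093 cm⁴
  web plate: d = 5.9761 cm → contributes +2454.5 cm⁴
  top plate: d = 21.576 cm → contributes +6150.3 cm⁴
Total I = 12 698 cm⁴.

I_x ≈ 1.27 × 10⁴ cm⁴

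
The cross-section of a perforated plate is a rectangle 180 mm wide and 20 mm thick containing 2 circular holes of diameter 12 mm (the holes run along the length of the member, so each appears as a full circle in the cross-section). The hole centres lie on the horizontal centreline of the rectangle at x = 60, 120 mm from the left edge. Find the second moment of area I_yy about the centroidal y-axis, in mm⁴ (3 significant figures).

Treat the section as a set of non-overlapping primitives; coordinates are from the bounding-box lower-left.
Plate: 180 × 20, A = 3 600 mm², x = 90 mm, Ī = 9 720 000 mm⁴.
Hole 1 (subtracted): ⌀12, A = 113.1 mm², x = 60 mm, Ī = 1017.9 mm⁴.
Hole 2 (subtracted): ⌀12, A = 113.1 mm², x = 120 mm, Ī = 1017.9 mm⁴.
By symmetry the centroid is at mid-width, x̄ = 90 mm.
Transfer each piece to the centroidal y-axis using Ī + A·d² with d = x − 90:
  plate: d = 0 mm → contributes +9 720 000 mm⁴
  hole 1: d = -30 mm → contributes −102 805 mm⁴
  hole 2: d = 30 mm → contributes −102 805 mm⁴
Total I = 9 514 389 mm⁴.

I_yy ≈ 9.51 × 10⁶ mm⁴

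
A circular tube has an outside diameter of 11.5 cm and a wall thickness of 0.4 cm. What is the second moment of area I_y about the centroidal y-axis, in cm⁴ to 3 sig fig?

I_y ≈ 215 cm⁴

Decompose the section into non-overlapping parts with the origin at the bottom-left of its bounding rectangle.
Outer circle: ⌀11.5, A = 103.87 cm², x = 5.75 cm, Ī = 858.54 cm⁴.
Bore (subtracted): ⌀10.7, A = 89.92 cm², x = 5.75 cm, Ī = 643.44 cm⁴.
By symmetry the centroid is at mid-width, x̄ = 5.75 cm.
All pieces are centred on the centroidal y-axis, so I = ΣĪ (holes subtracted) = 215.11 cm⁴.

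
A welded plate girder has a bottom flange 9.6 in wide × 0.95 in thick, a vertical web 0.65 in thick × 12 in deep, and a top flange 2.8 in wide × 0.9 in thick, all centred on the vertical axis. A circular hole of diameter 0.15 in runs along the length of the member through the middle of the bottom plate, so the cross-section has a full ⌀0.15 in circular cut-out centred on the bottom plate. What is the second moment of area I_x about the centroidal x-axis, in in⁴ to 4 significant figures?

I_x ≈ 487.1 in⁴

Break the section into simple shapes (no overlaps), measuring from the bottom-left corner of the bounding box.
Bottom plate: 9.6 × 0.95, A = 9.12 in², y = 0.475 in, Ī = 0.6859 in⁴.
Web plate: 0.65 × 12, A = 7.8 in², y = 6.95 in, Ī = 93.6 in⁴.
Top plate: 2.8 × 0.9, A = 2.52 in², y = 13.4 in, Ī = 0.1701 in⁴.
Hole (subtracted): ⌀0.15, A = 0.0176715 in², y = 0.475 in, Ī = 0.0000248505 in⁴.
Centroid: ȳ = ΣA·y / ΣA = 4.75235 in.
Transfer each piece to the centroidal x-axis using Ī + A·d² with d = y − 4.75235:
  bottom plate: d = -4.27735 in → contributes +167.543 in⁴
  web plate: d = 2.19765 in → contributes +131.272 in⁴
  top plate: d = 8.64765 in → contributes +188.621 in⁴
  hole: d = -4.27735 in → contributes −0.323336 in⁴
Total I = 487.111 in⁴.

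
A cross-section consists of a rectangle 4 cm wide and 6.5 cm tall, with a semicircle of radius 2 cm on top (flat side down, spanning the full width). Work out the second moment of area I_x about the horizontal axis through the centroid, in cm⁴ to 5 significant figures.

Split into non-overlapping primitives; take the origin at the lower-left of the bounding box.
Rectangular body: 4 × 6.5, A = 26 cm², y = 3.25 cm, Ī = 91.54167 cm⁴.
Semicircular cap: semicircle r = 2, A = 6.283185 cm², y = 7.348826 cm, Ī = 1.756111 cm⁴.
Centroid: ȳ = ΣA·y / ΣA = 4.047743 cm.
Transfer each piece to the horizontal axis through the centroid using Ī + A·d² with d = y − 4.047743:
  rectangular body: d = -0.797743 cm → contributes +108.0879 cm⁴
  semicircular cap: d = 3.301083 cm → contributes +70.22493 cm⁴
Total I = 178.3128 cm⁴.

I_x ≈ 178.31 cm⁴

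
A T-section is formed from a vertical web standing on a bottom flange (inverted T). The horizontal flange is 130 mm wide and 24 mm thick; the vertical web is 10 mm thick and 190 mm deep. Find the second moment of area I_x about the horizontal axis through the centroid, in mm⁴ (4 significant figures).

I_x ≈ 1.939 × 10⁷ mm⁴

Decompose the section into non-overlapping parts with the origin at the bottom-left of its bounding rectangle.
Flange: 130 × 24, A = 3 120 mm², y = 12 mm, Ī = 149 760 mm⁴.
Web: 10 × 190, A = 1 900 mm², y = 119 mm, Ī = 5 715 833 mm⁴.
Centroid: ȳ = ΣA·y / ΣA = 52.498 mm.
Transfer each piece to the horizontal axis through the centroid using Ī + A·d² with d = y − 52.498:
  flange: d = -40.498 mm → contributes +5 266 837 mm⁴
  web: d = 66.502 mm → contributes +14 118 612 mm⁴
Total I = 19 385 448 mm⁴.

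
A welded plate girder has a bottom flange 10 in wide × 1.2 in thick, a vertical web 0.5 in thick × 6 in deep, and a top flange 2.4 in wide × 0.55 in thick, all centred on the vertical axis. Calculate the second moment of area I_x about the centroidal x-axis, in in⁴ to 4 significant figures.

Decompose the section into non-overlapping parts with the origin at the bottom-left of its bounding rectangle.
Bottom plate: 10 × 1.2, A = 12 in², y = 0.6 in, Ī = 1.44 in⁴.
Web plate: 0.5 × 6, A = 3 in², y = 4.2 in, Ī = 9 in⁴.
Top plate: 2.4 × 0.55, A = 1.32 in², y = 7.475 in, Ī = 0.033275 in⁴.
Centroid: ȳ = ΣA·y / ΣA = 1.81783 in.
Transfer each piece to the centroidal x-axis using Ī + A·d² with d = y − 1.81783:
  bottom plate: d = -1.21783 in → contributes +19.2373 in⁴
  web plate: d = 2.38217 in → contributes +26.0242 in⁴
  top plate: d = 5.65717 in → contributes +42.278 in⁴
Total I = 87.5395 in⁴.

I_x ≈ 87.54 in⁴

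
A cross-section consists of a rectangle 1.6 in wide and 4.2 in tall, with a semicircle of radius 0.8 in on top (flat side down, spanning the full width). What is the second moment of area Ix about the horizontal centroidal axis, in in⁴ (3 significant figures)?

Decompose the section into non-overlapping parts with the origin at the bottom-left of its bounding rectangle.
Rectangular body: 1.6 × 4.2, A = 6.72 in², y = 2.1 in, Ī = 9.8784 in⁴.
Semicircular cap: semicircle r = 0.8, A = 1.0053 in², y = 4.5395 in, Ī = 0.044956 in⁴.
Centroid: ȳ = ΣA·y / ΣA = 2.4175 in.
Transfer each piece to the horizontal centroidal axis using Ī + A·d² with d = y − 2.4175:
  rectangular body: d = -0.31746 in → contributes +10.556 in⁴
  semicircular cap: d = 2.1221 in → contributes +4.572 in⁴
Total I = 15.128 in⁴.

Ix ≈ 15.1 in⁴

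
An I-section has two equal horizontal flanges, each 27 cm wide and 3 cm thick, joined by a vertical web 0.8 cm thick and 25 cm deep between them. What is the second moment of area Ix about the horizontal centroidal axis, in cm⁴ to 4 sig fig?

Treat the section as a set of non-overlapping primitives; coordinates are from the bounding-box lower-left.
Bottom flange: 27 × 3, A = 81 cm², y = 1.5 cm, Ī = 60.75 cm⁴.
Web: 0.8 × 25, A = 20 cm², y = 15.5 cm, Ī = 1041.67 cm⁴.
Top flange: 27 × 3, A = 81 cm², y = 29.5 cm, Ī = 60.75 cm⁴.
By symmetry the centroid is at mid-height, ȳ = 15.5 cm.
Transfer each piece to the horizontal centroidal axis using Ī + A·d² with d = y − 15.5:
  bottom flange: d = -14 cm → contributes +15936.8 cm⁴
  web: d = 0 cm → contributes +1041.67 cm⁴
  top flange: d = 14 cm → contributes +15936.8 cm⁴
Total I = 32915.2 cm⁴.

Ix ≈ 3.292 × 10⁴ cm⁴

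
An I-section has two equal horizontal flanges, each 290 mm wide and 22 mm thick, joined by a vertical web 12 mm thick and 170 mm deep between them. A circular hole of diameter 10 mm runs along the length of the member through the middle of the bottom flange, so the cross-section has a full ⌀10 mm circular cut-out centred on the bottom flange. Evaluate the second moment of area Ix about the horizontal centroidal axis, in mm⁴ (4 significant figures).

Ix ≈ 1.223 × 10⁸ mm⁴

Decompose the section into non-overlapping parts with the origin at the bottom-left of its bounding rectangle.
Bottom flange: 290 × 22, A = 6 380 mm², y = 11 mm, Ī = 257 327 mm⁴.
Web: 12 × 170, A = 2 040 mm², y = 107 mm, Ī = 4 913 000 mm⁴.
Top flange: 290 × 22, A = 6 380 mm², y = 203 mm, Ī = 257 327 mm⁴.
Hole (subtracted): ⌀10, A = 78.5398 mm², y = 11 mm, Ī = 490.874 mm⁴.
Centroid: ȳ = ΣA·y / ΣA = 107.512 mm.
Transfer each piece to the horizontal centroidal axis using Ī + A·d² with d = y − 107.512:
  bottom flange: d = -96.5122 mm → contributes +59 684 462 mm⁴
  web: d = -0.512165 mm → contributes +4 913 535 mm⁴
  top flange: d = 95.4878 mm → contributes +58 429 698 mm⁴
  hole: d = -96.5122 mm → contributes −732 058 mm⁴
Total I = 122 295 638 mm⁴.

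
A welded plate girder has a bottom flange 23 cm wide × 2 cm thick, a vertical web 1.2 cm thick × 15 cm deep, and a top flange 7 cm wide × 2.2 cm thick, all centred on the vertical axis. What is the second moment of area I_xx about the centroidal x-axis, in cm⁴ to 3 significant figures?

I_xx ≈ 3980 cm⁴

Decompose the section into non-overlapping parts with the origin at the bottom-left of its bounding rectangle.
Bottom plate: 23 × 2, A = 46 cm², y = 1 cm, Ī = 15.333 cm⁴.
Web plate: 1.2 × 15, A = 18 cm², y = 9.5 cm, Ī = 337.5 cm⁴.
Top plate: 7 × 2.2, A = 15.4 cm², y = 18.1 cm, Ī = 6.2113 cm⁴.
Centroid: ȳ = ΣA·y / ΣA = 6.2436 cm.
Transfer each piece to the centroidal x-axis using Ī + A·d² with d = y − 6.2436:
  bottom plate: d = -5.2436 cm → contributes +1280.1 cm⁴
  web plate: d = 3.2564 cm → contributes +528.38 cm⁴
  top plate: d = 11.856 cm → contributes +2171.1 cm⁴
Total I = 3979.5 cm⁴.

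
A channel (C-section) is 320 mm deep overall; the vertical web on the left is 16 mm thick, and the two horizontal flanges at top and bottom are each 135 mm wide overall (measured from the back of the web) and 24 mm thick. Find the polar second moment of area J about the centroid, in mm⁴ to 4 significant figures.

J ≈ 1.882 × 10⁸ mm⁴

Treat the section as a set of non-overlapping primitives; coordinates are from the bounding-box lower-left.
Web: 16 × 320, A = 5 120 mm², y = 160 mm, Ī = 43 690 667 mm⁴.
Top flange (beyond web): 119 × 24, A = 2 856 mm², y = 308 mm, Ī = 137 088 mm⁴.
Bottom flange (beyond web): 119 × 24, A = 2 856 mm², y = 12 mm, Ī = 137 088 mm⁴.
By symmetry the centroid is at mid-height, ȳ = 160 mm.
Transfer each piece to the centroidal x-axis using Ī + A·d² with d = y − 160:
  web: d = 0 mm → contributes +43 690 667 mm⁴
  top flange (beyond web): d = 148 mm → contributes +62 694 912 mm⁴
  bottom flange (beyond web): d = -148 mm → contributes +62 694 912 mm⁴
Total I = 169 080 491 mm⁴.
For the y-axis: x̄ = 43.5945 mm.
Repeating about the centroidal y-axis gives I_y = 19 151 334 mm⁴.
Polar second moment: J = I_x + I_y = 188 231 825 mm⁴.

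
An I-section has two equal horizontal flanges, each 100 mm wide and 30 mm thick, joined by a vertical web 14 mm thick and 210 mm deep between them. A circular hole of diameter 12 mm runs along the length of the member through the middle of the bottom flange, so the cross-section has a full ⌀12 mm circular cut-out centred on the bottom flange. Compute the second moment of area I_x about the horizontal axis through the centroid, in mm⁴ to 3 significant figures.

Treat the section as a set of non-overlapping primitives; coordinates are from the bounding-box lower-left.
Bottom flange: 100 × 30, A = 3 000 mm², y = 15 mm, Ī = 225 000 mm⁴.
Web: 14 × 210, A = 2 940 mm², y = 135 mm, Ī = 10 804 500 mm⁴.
Top flange: 100 × 30, A = 3 000 mm², y = 255 mm, Ī = 225 000 mm⁴.
Hole (subtracted): ⌀12, A = 113.1 mm², y = 15 mm, Ī = 1017.9 mm⁴.
Centroid: ȳ = ΣA·y / ΣA = 136.54 mm.
Transfer each piece to the horizontal axis through the centroid using Ī + A·d² with d = y − 136.54:
  bottom flange: d = -121.54 mm → contributes +44 539 118 mm⁴
  web: d = -1.5375 mm → contributes +10 811 450 mm⁴
  top flange: d = 118.46 mm → contributes +42 325 066 mm⁴
  hole: d = -121.54 mm → contributes −1 671 621 mm⁴
Total I = 96 004 014 mm⁴.

I_x ≈ 9.60 × 10⁷ mm⁴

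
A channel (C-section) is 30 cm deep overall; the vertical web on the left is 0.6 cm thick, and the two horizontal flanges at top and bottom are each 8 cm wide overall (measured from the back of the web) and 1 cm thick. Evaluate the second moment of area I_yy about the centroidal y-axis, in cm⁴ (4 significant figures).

I_yy ≈ 198.0 cm⁴

Decompose the section into non-overlapping parts with the origin at the bottom-left of its bounding rectangle.
Web: 0.6 × 30, A = 18 cm², x = 0.3 cm, Ī = 0.54 cm⁴.
Top flange (beyond web): 7.4 × 1, A = 7.4 cm², x = 4.3 cm, Ī = 33.7687 cm⁴.
Bottom flange (beyond web): 7.4 × 1, A = 7.4 cm², x = 4.3 cm, Ī = 33.7687 cm⁴.
Centroid: x̄ = ΣA·x / ΣA = 2.10488 cm.
Transfer each piece to the centroidal y-axis using Ī + A·d² with d = x − 2.10488:
  web: d = -1.80488 cm → contributes +59.1765 cm⁴
  top flange (beyond web): d = 2.19512 cm → contributes +69.426 cm⁴
  bottom flange (beyond web): d = 2.19512 cm → contributes +69.426 cm⁴
Total I = 198.029 cm⁴.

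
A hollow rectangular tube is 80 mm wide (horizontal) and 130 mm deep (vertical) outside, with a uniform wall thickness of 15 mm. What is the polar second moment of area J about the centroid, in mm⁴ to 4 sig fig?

J ≈ 1.499 × 10⁷ mm⁴

Split into non-overlapping primitives; take the origin at the lower-left of the bounding box.
Outer rectangle: 80 × 130, A = 10 400 mm², y = 65 mm, Ī = 14 646 667 mm⁴.
Inner void (subtracted): 50 × 100, A = 5 000 mm², y = 65 mm, Ī = 4 166 667 mm⁴.
By symmetry the centroid is at mid-height, ȳ = 65 mm.
All pieces are centred on the centroidal x-axis, so I = ΣĪ (holes subtracted) = 10 480 000 mm⁴.
Repeating about the centroidal y-axis gives I_y = 4 505 000 mm⁴.
Polar second moment: J = I_x + I_y = 14 985 000 mm⁴.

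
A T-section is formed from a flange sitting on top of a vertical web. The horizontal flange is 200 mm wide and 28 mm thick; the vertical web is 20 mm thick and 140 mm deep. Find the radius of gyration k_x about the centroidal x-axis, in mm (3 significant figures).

Break the section into simple shapes (no overlaps), measuring from the bottom-left corner of the bounding box.
Flange: 200 × 28, A = 5 600 mm², y = 154 mm, Ī = 365 867 mm⁴.
Web: 20 × 140, A = 2 800 mm², y = 70 mm, Ī = 4 573 333 mm⁴.
Centroid: ȳ = ΣA·y / ΣA = 126 mm.
Transfer each piece to the centroidal x-axis using Ī + A·d² with d = y − 126:
  flange: d = 28 mm → contributes +4 756 267 mm⁴
  web: d = -56 mm → contributes +13 354 133 mm⁴
Total I = 18 110 400 mm⁴.
Radius of gyration: k = √(I/A) = √(18 110 400 / 8 400) = 46.433 mm.

k_x ≈ 46.4 mm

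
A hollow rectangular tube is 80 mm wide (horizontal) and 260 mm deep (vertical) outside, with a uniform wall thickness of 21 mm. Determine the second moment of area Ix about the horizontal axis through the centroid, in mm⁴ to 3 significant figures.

Treat the section as a set of non-overlapping primitives; coordinates are from the bounding-box lower-left.
Outer rectangle: 80 × 260, A = 20 800 mm², y = 130 mm, Ī = 117 173 333 mm⁴.
Inner void (subtracted): 38 × 218, A = 8 284 mm², y = 130 mm, Ī = 32 807 401 mm⁴.
By symmetry the centroid is at mid-height, ȳ = 130 mm.
All pieces are centred on the horizontal axis through the centroid, so I = ΣĪ (holes subtracted) = 84 365 932 mm⁴.

Ix ≈ 8.44 × 10⁷ mm⁴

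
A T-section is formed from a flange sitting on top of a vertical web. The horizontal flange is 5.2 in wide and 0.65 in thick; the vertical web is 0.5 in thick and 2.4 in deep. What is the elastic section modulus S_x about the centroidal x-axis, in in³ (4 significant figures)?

Break the section into simple shapes (no overlaps), measuring from the bottom-left corner of the bounding box.
Flange: 5.2 × 0.65, A = 3.38 in², y = 2.725 in, Ī = 0.119004 in⁴.
Web: 0.5 × 2.4, A = 1.2 in², y = 1.2 in, Ī = 0.576 in⁴.
Centroid: ȳ = ΣA·y / ΣA = 2.32544 in.
Transfer each piece to the centroidal x-axis using Ī + A·d² with d = y − 2.32544:
  flange: d = 0.399563 in → contributes +0.658624 in⁴
  web: d = -1.12544 in → contributes +2.09593 in⁴
Total I = 2.75455 in⁴.
Extreme fibre distance c = 2.32544 in; S = I/c = 1.18453 in³.

S_x ≈ 1.185 in³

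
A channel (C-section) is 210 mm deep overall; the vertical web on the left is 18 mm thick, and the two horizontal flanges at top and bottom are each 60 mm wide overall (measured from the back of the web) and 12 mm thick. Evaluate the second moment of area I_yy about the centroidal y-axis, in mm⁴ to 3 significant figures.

I_yy ≈ 9.66 × 10⁵ mm⁴

Split into non-overlapping primitives; take the origin at the lower-left of the bounding box.
Web: 18 × 210, A = 3 780 mm², x = 9 mm, Ī = 102 060 mm⁴.
Top flange (beyond web): 42 × 12, A = 504 mm², x = 39 mm, Ī = 74 088 mm⁴.
Bottom flange (beyond web): 42 × 12, A = 504 mm², x = 39 mm, Ī = 74 088 mm⁴.
Centroid: x̄ = ΣA·x / ΣA = 15.316 mm.
Transfer each piece to the centroidal y-axis using Ī + A·d² with d = x − 15.316:
  web: d = -6.3158 mm → contributes +252 841 mm⁴
  top flange (beyond web): d = 23.684 mm → contributes +356 803 mm⁴
  bottom flange (beyond web): d = 23.684 mm → contributes +356 803 mm⁴
Total I = 966 447 mm⁴.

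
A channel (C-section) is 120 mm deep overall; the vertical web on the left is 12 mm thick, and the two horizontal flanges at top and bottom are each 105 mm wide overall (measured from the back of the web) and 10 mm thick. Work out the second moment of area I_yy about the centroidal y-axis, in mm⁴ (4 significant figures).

Split into non-overlapping primitives; take the origin at the lower-left of the bounding box.
Web: 12 × 120, A = 1 440 mm², x = 6 mm, Ī = 17 280 mm⁴.
Top flange (beyond web): 93 × 10, A = 930 mm², x = 58.5 mm, Ī = 670 298 mm⁴.
Bottom flange (beyond web): 93 × 10, A = 930 mm², x = 58.5 mm, Ī = 670 298 mm⁴.
Centroid: x̄ = ΣA·x / ΣA = 35.5909 mm.
Transfer each piece to the centroidal y-axis using Ī + A·d² with d = x − 35.5909:
  web: d = -29.5909 mm → contributes +1 278 176 mm⁴
  top flange (beyond web): d = 22.9091 mm → contributes +1 158 386 mm⁴
  bottom flange (beyond web): d = 22.9091 mm → contributes +1 158 386 mm⁴
Total I = 3 594 948 mm⁴.

I_yy ≈ 3.595 × 10⁶ mm⁴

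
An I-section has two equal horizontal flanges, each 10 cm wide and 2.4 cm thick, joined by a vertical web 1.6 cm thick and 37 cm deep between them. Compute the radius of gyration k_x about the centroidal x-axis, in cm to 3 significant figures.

k_x ≈ 15.4 cm

Break the section into simple shapes (no overlaps), measuring from the bottom-left corner of the bounding box.
Bottom flange: 10 × 2.4, A = 24 cm², y = 1.2 cm, Ī = 11.52 cm⁴.
Web: 1.6 × 37, A = 59.2 cm², y = 20.9 cm, Ī = 6753.7 cm⁴.
Top flange: 10 × 2.4, A = 24 cm², y = 40.6 cm, Ī = 11.52 cm⁴.
By symmetry the centroid is at mid-height, ȳ = 20.9 cm.
Transfer each piece to the centroidal x-axis using Ī + A·d² with d = y − 20.9:
  bottom flange: d = -19.7 cm → contributes +9325.7 cm⁴
  web: d = 0 cm → contributes +6753.7 cm⁴
  top flange: d = 19.7 cm → contributes +9325.7 cm⁴
Total I = 25 405 cm⁴.
Radius of gyration: k = √(I/A) = √(25 405 / 107.2) = 15.394 cm.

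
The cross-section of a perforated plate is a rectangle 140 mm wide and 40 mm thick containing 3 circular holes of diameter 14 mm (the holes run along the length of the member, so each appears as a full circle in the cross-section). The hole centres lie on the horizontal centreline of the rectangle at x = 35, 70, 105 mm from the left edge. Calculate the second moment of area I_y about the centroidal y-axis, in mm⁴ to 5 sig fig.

I_y ≈ 8.7639 × 10⁶ mm⁴

Break the section into simple shapes (no overlaps), measuring from the bottom-left corner of the bounding box.
Plate: 140 × 40, A = 5 600 mm², x = 70 mm, Ī = 9 146 667 mm⁴.
Hole 1 (subtracted): ⌀14, A = 153.938 mm², x = 35 mm, Ī = 1885.741 mm⁴.
Hole 2 (subtracted): ⌀14, A = 153.938 mm², x = 70 mm, Ī = 1885.741 mm⁴.
Hole 3 (subtracted): ⌀14, A = 153.938 mm², x = 105 mm, Ī = 1885.741 mm⁴.
By symmetry the centroid is at mid-width, x̄ = 70 mm.
Transfer each piece to the centroidal y-axis using Ī + A·d² with d = x − 70:
  plate: d = 0 mm → contributes +9 146 667 mm⁴
  hole 1: d = -35 mm → contributes −190459.8 mm⁴
  hole 2: d = 0 mm → contributes −1885.741 mm⁴
  hole 3: d = 35 mm → contributes −190459.8 mm⁴
Total I = 8 763 861 mm⁴.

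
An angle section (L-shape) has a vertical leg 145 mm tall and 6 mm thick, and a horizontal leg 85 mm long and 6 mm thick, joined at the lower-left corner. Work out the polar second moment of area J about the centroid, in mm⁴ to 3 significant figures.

Break the section into simple shapes (no overlaps), measuring from the bottom-left corner of the bounding box.
Vertical leg: 6 × 145, A = 870 mm², y = 72.5 mm, Ī = 1 524 313 mm⁴.
Horizontal leg (remainder): 79 × 6, A = 474 mm², y = 3 mm, Ī = 1 422 mm⁴.
Centroid: ȳ = ΣA·y / ΣA = 47.989 mm.
Transfer each piece to the centroidal x-axis using Ī + A·d² with d = y − 47.989:
  vertical leg: d = 24.511 mm → contributes +2 047 006 mm⁴
  horizontal leg (remainder): d = -44.989 mm → contributes +960 796 mm⁴
Total I = 3 007 802 mm⁴.
For the y-axis: x̄ = 17.989 mm.
Repeating about the centroidal y-axis gives I_y = 803 342 mm⁴.
Polar second moment: J = I_x + I_y = 3 811 144 mm⁴.

J ≈ 3.81 × 10⁶ mm⁴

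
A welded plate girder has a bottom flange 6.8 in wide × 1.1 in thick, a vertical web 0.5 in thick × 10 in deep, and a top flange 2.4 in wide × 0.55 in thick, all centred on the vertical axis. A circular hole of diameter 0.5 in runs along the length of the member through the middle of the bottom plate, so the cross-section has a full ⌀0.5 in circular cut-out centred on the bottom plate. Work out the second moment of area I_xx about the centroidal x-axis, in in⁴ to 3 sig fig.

I_xx ≈ 221 in⁴

Treat the section as a set of non-overlapping primitives; coordinates are from the bounding-box lower-left.
Bottom plate: 6.8 × 1.1, A = 7.48 in², y = 0.55 in, Ī = 0.75423 in⁴.
Web plate: 0.5 × 10, A = 5 in², y = 6.1 in, Ī = 41.667 in⁴.
Top plate: 2.4 × 0.55, A = 1.32 in², y = 11.375 in, Ī = 0.033275 in⁴.
Hole (subtracted): ⌀0.5, A = 0.19635 in², y = 0.55 in, Ī = 0.003068 in⁴.
Centroid: ȳ = ΣA·y / ΣA = 3.6403 in.
Transfer each piece to the centroidal x-axis using Ī + A·d² with d = y − 3.6403:
  bottom plate: d = -3.0903 in → contributes +72.187 in⁴
  web plate: d = 2.4597 in → contributes +71.918 in⁴
  top plate: d = 7.7347 in → contributes +79.004 in⁴
  hole: d = -3.0903 in → contributes −1.8782 in⁴
Total I = 221.23 in⁴.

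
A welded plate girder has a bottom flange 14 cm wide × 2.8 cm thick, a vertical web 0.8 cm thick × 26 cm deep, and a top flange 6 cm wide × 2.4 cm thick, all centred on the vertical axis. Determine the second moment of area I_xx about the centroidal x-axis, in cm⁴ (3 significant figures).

I_xx ≈ 1.05 × 10⁴ cm⁴

Split into non-overlapping primitives; take the origin at the lower-left of the bounding box.
Bottom plate: 14 × 2.8, A = 39.2 cm², y = 1.4 cm, Ī = 25.611 cm⁴.
Web plate: 0.8 × 26, A = 20.8 cm², y = 15.8 cm, Ī = 1171.7 cm⁴.
Top plate: 6 × 2.4, A = 14.4 cm², y = 30 cm, Ī = 6.912 cm⁴.
Centroid: ȳ = ΣA·y / ΣA = 10.961 cm.
Transfer each piece to the centroidal x-axis using Ī + A·d² with d = y − 10.961:
  bottom plate: d = -9.5613 cm → contributes +3609.2 cm⁴
  web plate: d = 4.8387 cm → contributes +1658.7 cm⁴
  top plate: d = 19.039 cm → contributes +5226.5 cm⁴
Total I = 10 494 cm⁴.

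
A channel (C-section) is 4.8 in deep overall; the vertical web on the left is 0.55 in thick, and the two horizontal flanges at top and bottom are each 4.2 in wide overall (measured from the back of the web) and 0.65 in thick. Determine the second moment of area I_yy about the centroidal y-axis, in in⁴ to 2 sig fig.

Break the section into simple shapes (no overlaps), measuring from the bottom-left corner of the bounding box.
Web: 0.55 × 4.8, A = 2.64 in², x = 0.275 in, Ī = 0.06655 in⁴.
Top flange (beyond web): 3.65 × 0.65, A = 2.373 in², x = 2.375 in, Ī = 2.634 in⁴.
Bottom flange (beyond web): 3.65 × 0.65, A = 2.373 in², x = 2.375 in, Ī = 2.634 in⁴.
Centroid: x̄ = ΣA·x / ΣA = 1.624 in.
Transfer each piece to the centroidal y-axis using Ī + A·d² with d = x − 1.624:
  web: d = -1.349 in → contributes +4.873 in⁴
  top flange (beyond web): d = 0.7507 in → contributes +3.971 in⁴
  bottom flange (beyond web): d = 0.7507 in → contributes +3.971 in⁴
Total I = 12.81 in⁴.

I_yy ≈ 13 in⁴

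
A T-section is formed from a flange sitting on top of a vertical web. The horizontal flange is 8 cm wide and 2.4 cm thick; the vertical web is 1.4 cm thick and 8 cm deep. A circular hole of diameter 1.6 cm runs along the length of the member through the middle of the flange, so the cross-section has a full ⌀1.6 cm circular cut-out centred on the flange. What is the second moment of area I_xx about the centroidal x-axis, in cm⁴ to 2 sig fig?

Decompose the section into non-overlapping parts with the origin at the bottom-left of its bounding rectangle.
Flange: 8 × 2.4, A = 19.2 cm², y = 9.2 cm, Ī = 9.216 cm⁴.
Web: 1.4 × 8, A = 11.2 cm², y = 4 cm, Ī = 59.73 cm⁴.
Hole (subtracted): ⌀1.6, A = 2.011 cm², y = 9.2 cm, Ī = 0.3217 cm⁴.
Centroid: ȳ = ΣA·y / ΣA = 7.149 cm.
Transfer each piece to the centroidal x-axis using Ī + A·d² with d = y − 7.149:
  flange: d = 2.051 cm → contributes +90.02 cm⁴
  web: d = -3.149 cm → contributes +170.8 cm⁴
  hole: d = 2.051 cm → contributes −8.783 cm⁴
Total I = 252 cm⁴.

I_xx ≈ 250 cm⁴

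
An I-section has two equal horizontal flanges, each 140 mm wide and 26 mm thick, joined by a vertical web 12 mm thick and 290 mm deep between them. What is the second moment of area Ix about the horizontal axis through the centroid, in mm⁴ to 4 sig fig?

Ix ≈ 2.065 × 10⁸ mm⁴

Decompose the section into non-overlapping parts with the origin at the bottom-left of its bounding rectangle.
Bottom flange: 140 × 26, A = 3 640 mm², y = 13 mm, Ī = 205 053 mm⁴.
Web: 12 × 290, A = 3 480 mm², y = 171 mm, Ī = 24 389 000 mm⁴.
Top flange: 140 × 26, A = 3 640 mm², y = 329 mm, Ī = 205 053 mm⁴.
By symmetry the centroid is at mid-height, ȳ = 171 mm.
Transfer each piece to the horizontal axis through the centroid using Ī + A·d² with d = y − 171:
  bottom flange: d = -158 mm → contributes +91 074 013 mm⁴
  web: d = 0 mm → contributes +24 389 000 mm⁴
  top flange: d = 158 mm → contributes +91 074 013 mm⁴
Total I = 206 537 027 mm⁴.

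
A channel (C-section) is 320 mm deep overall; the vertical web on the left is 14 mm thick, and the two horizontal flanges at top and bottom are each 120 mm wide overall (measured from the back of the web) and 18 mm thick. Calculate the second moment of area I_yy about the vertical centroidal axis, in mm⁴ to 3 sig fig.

Treat the section as a set of non-overlapping primitives; coordinates are from the bounding-box lower-left.
Web: 14 × 320, A = 4 480 mm², x = 7 mm, Ī = 73 173 mm⁴.
Top flange (beyond web): 106 × 18, A = 1 908 mm², x = 67 mm, Ī = 1 786 524 mm⁴.
Bottom flange (beyond web): 106 × 18, A = 1 908 mm², x = 67 mm, Ī = 1 786 524 mm⁴.
Centroid: x̄ = ΣA·x / ΣA = 34.599 mm.
Transfer each piece to the vertical centroidal axis using Ī + A·d² with d = x − 34.599:
  web: d = -27.599 mm → contributes +3 485 572 mm⁴
  top flange (beyond web): d = 32.401 mm → contributes +3 789 609 mm⁴
  bottom flange (beyond web): d = 32.401 mm → contributes +3 789 609 mm⁴
Total I = 11 064 790 mm⁴.

I_yy ≈ 1.11 × 10⁷ mm⁴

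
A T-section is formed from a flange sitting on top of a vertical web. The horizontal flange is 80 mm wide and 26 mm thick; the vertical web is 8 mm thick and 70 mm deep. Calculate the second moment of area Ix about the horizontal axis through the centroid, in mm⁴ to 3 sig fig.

Break the section into simple shapes (no overlaps), measuring from the bottom-left corner of the bounding box.
Flange: 80 × 26, A = 2 080 mm², y = 83 mm, Ī = 117 173 mm⁴.
Web: 8 × 70, A = 560 mm², y = 35 mm, Ī = 228 667 mm⁴.
Centroid: ȳ = ΣA·y / ΣA = 72.818 mm.
Transfer each piece to the horizontal axis through the centroid using Ī + A·d² with d = y − 72.818:
  flange: d = 10.182 mm → contributes +332 806 mm⁴
  web: d = -37.818 mm → contributes +1 029 587 mm⁴
Total I = 1 362 393 mm⁴.

Ix ≈ 1.36 × 10⁶ mm⁴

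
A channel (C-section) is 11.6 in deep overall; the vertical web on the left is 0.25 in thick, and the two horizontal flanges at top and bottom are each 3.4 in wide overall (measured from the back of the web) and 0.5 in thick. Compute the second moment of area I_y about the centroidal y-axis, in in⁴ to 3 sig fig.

Decompose the section into non-overlapping parts with the origin at the bottom-left of its bounding rectangle.
Web: 0.25 × 11.6, A = 2.9 in², x = 0.125 in, Ī = 0.015104 in⁴.
Top flange (beyond web): 3.15 × 0.5, A = 1.575 in², x = 1.825 in, Ī = 1.3023 in⁴.
Bottom flange (beyond web): 3.15 × 0.5, A = 1.575 in², x = 1.825 in, Ī = 1.3023 in⁴.
Centroid: x̄ = ΣA·x / ΣA = 1.0101 in.
Transfer each piece to the centroidal y-axis using Ī + A·d² with d = x − 1.0101:
  web: d = -0.88512 in → contributes +2.2871 in⁴
  top flange (beyond web): d = 0.81488 in → contributes +2.3482 in⁴
  bottom flange (beyond web): d = 0.81488 in → contributes +2.3482 in⁴
Total I = 6.9834 in⁴.

I_y ≈ 6.98 in⁴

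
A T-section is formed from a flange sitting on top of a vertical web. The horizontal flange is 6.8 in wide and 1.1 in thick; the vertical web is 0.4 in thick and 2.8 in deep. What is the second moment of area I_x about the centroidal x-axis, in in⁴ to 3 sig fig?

I_x ≈ 5.19 in⁴

Split into non-overlapping primitives; take the origin at the lower-left of the bounding box.
Flange: 6.8 × 1.1, A = 7.48 in², y = 3.35 in, Ī = 0.75423 in⁴.
Web: 0.4 × 2.8, A = 1.12 in², y = 1.4 in, Ī = 0.73173 in⁴.
Centroid: ȳ = ΣA·y / ΣA = 3.096 in.
Transfer each piece to the centroidal x-axis using Ī + A·d² with d = y − 3.096:
  flange: d = 0.25395 in → contributes +1.2366 in⁴
  web: d = -1.696 in → contributes +3.9535 in⁴
Total I = 5.1901 in⁴.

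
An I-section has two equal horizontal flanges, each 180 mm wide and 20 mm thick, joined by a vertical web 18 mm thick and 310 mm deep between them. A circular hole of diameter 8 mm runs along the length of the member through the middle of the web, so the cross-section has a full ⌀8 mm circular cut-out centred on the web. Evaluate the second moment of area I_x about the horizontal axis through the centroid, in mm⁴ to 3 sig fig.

Split into non-overlapping primitives; take the origin at the lower-left of the bounding box.
Bottom flange: 180 × 20, A = 3 600 mm², y = 10 mm, Ī = 120 000 mm⁴.
Web: 18 × 310, A = 5 580 mm², y = 175 mm, Ī = 44 686 500 mm⁴.
Top flange: 180 × 20, A = 3 600 mm², y = 340 mm, Ī = 120 000 mm⁴.
Hole (subtracted): ⌀8, A = 50.265 mm², y = 175 mm, Ī = 201.06 mm⁴.
By symmetry the centroid is at mid-height, ȳ = 175 mm.
Transfer each piece to the horizontal axis through the centroid using Ī + A·d² with d = y − 175:
  bottom flange: d = -165 mm → contributes +98 130 000 mm⁴
  web: d = 0 mm → contributes +44 686 500 mm⁴
  top flange: d = 165 mm → contributes +98 130 000 mm⁴
  hole: d = 0 mm → contributes −201.06 mm⁴
Total I = 240 946 299 mm⁴.

I_x ≈ 2.41 × 10⁸ mm⁴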